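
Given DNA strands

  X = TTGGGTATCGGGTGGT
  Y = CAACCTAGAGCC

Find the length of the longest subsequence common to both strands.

Pick A at X[7]=Y[3] → C at X[9]=Y[5] → T at X[13]=Y[6] → G at X[14]=Y[8] → G at X[15]=Y[10]; all 5 bases appear in both, in order. dp[16][12] = 5 confirms this is the maximum.

5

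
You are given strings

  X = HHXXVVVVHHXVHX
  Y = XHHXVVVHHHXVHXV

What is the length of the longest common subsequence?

12

Taking H at X[1]=Y[2]; then H at X[2]=Y[3]; then X at X[4]=Y[4]; then V at X[5]=Y[5]; then V at X[6]=Y[6]; then V at X[7]=Y[7]; then H at X[9]=Y[9]; then H at X[10]=Y[10]; then X at X[11]=Y[11]; then V at X[12]=Y[12]; then H at X[13]=Y[13]; then X at X[14]=Y[14] gives a common subsequence of length 12, and the DP table's final entry dp[14][15] is also 12, so no common subsequence is longer.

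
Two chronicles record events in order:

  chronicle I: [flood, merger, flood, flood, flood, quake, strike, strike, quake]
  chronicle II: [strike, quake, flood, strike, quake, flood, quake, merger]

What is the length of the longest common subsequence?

3

Pick flood [1,3], then flood [5,6], then quake [6,7]; all 3 events appear in both, in order, and the DP table's final entry dp[9][8] is also 3, so no common subsequence is longer.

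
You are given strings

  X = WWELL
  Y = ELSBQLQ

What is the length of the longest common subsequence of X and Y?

3

One common subsequence of length 3: E (X #3, Y #1), then L (X #4, Y #2), then L (X #5, Y #6). dp[5][7] = 3 confirms this is the maximum.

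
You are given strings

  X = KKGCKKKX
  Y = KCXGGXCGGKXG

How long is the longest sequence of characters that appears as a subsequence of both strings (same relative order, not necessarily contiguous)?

Let dp[i][j] be the LCS length of the first i characters of X and the first j characters of Y. dp[i][j] = dp[i-1][j-1]+1 when the i-th and j-th characters match, else max(dp[i-1][j], dp[i][j-1]).
    ·  K  C  X  G  G  X  C  G  G  K  X  G
 ·  0  0  0  0  0  0  0  0  0  0  0  0  0
 K  0  1  1  1  1  1  1  1  1  1  1  1  1
 K  0  1  1  1  1  1  1  1  1  1  2  2  2
 G  0  1  1  1  2  2  2  2  2  2  2  2  3
 C  0  1  2  2  2  2  2  3  3  3  3  3  3
 K  0  1  2  2  2  2  2  3  3  3  4  4  4
 K  0  1  2  2  2  2  2  3  3  3  4  4  4
 K  0  1  2  2  2  2  2  3  3  3  4  4  4
 X  0  1  2  3  3  3  3  3  3  3  4  5  5
dp[8][12] = 5. One LCS (by backtracking along matches): KGCKX.

5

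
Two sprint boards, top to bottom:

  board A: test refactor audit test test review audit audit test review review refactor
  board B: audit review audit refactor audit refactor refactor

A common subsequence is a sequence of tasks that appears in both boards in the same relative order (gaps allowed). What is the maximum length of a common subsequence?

5

Match audit [3,1] → review [6,2] → audit [7,3] → audit [8,5] → refactor [12,7] — 5 tasks in the same relative order in both. The LCS DP gives dp[12][7] = 5, so this is optimal.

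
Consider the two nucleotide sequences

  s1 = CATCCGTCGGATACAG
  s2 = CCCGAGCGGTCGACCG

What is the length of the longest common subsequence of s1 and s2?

Pick C at s1[1]=s2[1]; then C at s1[4]=s2[2]; then C at s1[5]=s2[3]; then G at s1[6]=s2[6]; then C at s1[8]=s2[7]; then G at s1[9]=s2[8]; then G at s1[10]=s2[9]; then T at s1[12]=s2[10]; then A at s1[13]=s2[13]; then C at s1[14]=s2[15]; then G at s1[16]=s2[16]; all 11 bases appear in both, in order. Since dp[16][16] = 11, nothing longer is possible.

11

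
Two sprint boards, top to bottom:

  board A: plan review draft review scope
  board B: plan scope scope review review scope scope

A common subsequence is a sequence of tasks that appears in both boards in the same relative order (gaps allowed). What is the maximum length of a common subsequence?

One common subsequence of length 4: plan [1,1], review [2,4], review [4,5], scope [5,7]. Since dp[5][7] = 4, nothing longer is possible.

4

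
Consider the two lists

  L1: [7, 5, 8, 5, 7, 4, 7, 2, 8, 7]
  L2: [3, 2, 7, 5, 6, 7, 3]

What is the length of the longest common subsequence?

Pick 7 (L1 #1, L2 #3) → 5 (L1 #2, L2 #4) → 7 (L1 #5, L2 #6); all 3 values appear in both, in order, and the DP table's final entry dp[10][7] is also 3, so no common subsequence is longer.

3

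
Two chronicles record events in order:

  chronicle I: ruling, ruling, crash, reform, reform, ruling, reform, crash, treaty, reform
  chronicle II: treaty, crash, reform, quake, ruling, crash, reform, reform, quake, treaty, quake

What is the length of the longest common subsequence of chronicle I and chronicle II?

Match ruling [2,5], then crash [3,6], then reform [4,7], then reform [5,8], then treaty [9,10] — 5 events in the same relative order in both, and the DP table's final entry dp[10][11] is also 5, so no common subsequence is longer.

5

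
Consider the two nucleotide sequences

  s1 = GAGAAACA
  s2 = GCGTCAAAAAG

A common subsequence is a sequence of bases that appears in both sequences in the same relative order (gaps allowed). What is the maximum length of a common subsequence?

Taking G at s1[1]=s2[3]; then A at s1[2]=s2[6]; then A at s1[4]=s2[7]; then A at s1[5]=s2[8]; then A at s1[6]=s2[9]; then A at s1[8]=s2[10] gives a common subsequence of length 6. Since dp[8][11] = 6, nothing longer is possible.

6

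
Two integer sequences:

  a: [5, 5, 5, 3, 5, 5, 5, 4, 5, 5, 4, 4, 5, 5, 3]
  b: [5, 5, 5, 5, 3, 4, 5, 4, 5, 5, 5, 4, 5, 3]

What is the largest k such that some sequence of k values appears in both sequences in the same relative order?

Match 5 [1,2]; then 5 [2,3]; then 5 [3,4]; then 3 [4,5]; then 5 [5,7]; then 5 [7,9]; then 5 [9,10]; then 5 [10,11]; then 4 [12,12]; then 5 [14,13]; then 3 [15,14] — 11 values in the same relative order in both. The LCS DP gives dp[15][14] = 11, so this is optimal.

11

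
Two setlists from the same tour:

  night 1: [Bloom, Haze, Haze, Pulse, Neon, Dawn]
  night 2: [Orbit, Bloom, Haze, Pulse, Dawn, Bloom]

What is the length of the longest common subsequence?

4

Match Bloom [1,2]; then Haze [3,3]; then Pulse [4,4]; then Dawn [6,5] — 4 songs in the same relative order in both. dp[6][6] = 4 confirms this is the maximum.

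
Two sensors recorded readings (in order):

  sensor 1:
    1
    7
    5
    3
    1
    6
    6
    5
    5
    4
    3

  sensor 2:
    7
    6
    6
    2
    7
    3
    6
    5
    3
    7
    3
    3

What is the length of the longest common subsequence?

5

Let dp[i][j] be the LCS length of the first i values of sensor 1 and the first j values of sensor 2. dp[i][j] = dp[i-1][j-1]+1 when the i-th and j-th values match, else max(dp[i-1][j], dp[i][j-1]).
    ·  7  6  6  2  7  3  6  5  3  7  3  3
 ·  0  0  0  0  0  0  0  0  0  0  0  0  0
 1  0  0  0  0  0  0  0  0  0  0  0  0  0
 7  0  1  1  1  1  1  1  1  1  1  1  1  1
 5  0  1  1  1  1  1  1  1  2  2  2  2  2
 3  0  1  1  1  1  1  2  2  2  3  3  3  3
 1  0  1  1  1  1  1  2  2  2  3  3  3  3
 6  0  1  2  2  2  2  2  3  3  3  3  3  3
 6  0  1  2  3  3  3  3  3  3  3  3  3  3
 5  0  1  2  3  3  3  3  3  4  4  4  4  4
 5  0  1  2  3  3  3  3  3  4  4  4  4  4
 4  0  1  2  3  3  3  3  3  4  4  4  4  4
 3  0  1  2  3  3  3  4  4  4  5  5  5  5
dp[11][12] = 5. One LCS (by backtracking along matches): 7, 3, 6, 5, 3.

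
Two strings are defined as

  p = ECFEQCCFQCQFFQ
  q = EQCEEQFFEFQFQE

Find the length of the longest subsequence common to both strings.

8

Pick E (p #1, q #1), C (p #2, q #3), F (p #3, q #8), E (p #4, q #9), F (p #8, q #10), Q (p #11, q #11), F (p #13, q #12), Q (p #14, q #13); all 8 characters appear in both, in order. dp[14][14] = 8 confirms this is the maximum.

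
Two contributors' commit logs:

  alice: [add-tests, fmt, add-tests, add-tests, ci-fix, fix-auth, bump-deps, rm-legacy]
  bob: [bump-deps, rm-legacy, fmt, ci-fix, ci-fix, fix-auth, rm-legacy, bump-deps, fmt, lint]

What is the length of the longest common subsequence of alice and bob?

One common subsequence of length 4: fmt at alice[2]=bob[3], ci-fix at alice[5]=bob[5], fix-auth at alice[6]=bob[6], bump-deps at alice[7]=bob[8]. dp[8][10] = 4 confirms this is the maximum.

4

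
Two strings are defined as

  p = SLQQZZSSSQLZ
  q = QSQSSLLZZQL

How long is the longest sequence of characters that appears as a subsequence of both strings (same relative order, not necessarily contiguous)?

Let dp[i][j] be the LCS length of the first i characters of p and the first j characters of q. dp[i][j] = dp[i-1][j-1]+1 when the i-th and j-th characters match, else max(dp[i-1][j], dp[i][j-1]).
    ·  Q  S  Q  S  S  L  L  Z  Z  Q  L
 ·  0  0  0  0  0  0  0  0  0  0  0  0
 S  0  0  1  1  1  1  1  1  1  1  1  1
 L  0  0  1  1  1  1  2  2  2  2  2  2
 Q  0  1  1  2  2  2  2  2  2  2  3  3
 Q  0  1  1  2  2  2  2  2  2  2  3  3
 Z  0  1  1  2  2  2  2  2  3  3  3  3
 Z  0  1  1  2  2  2  2  2  3  4  4  4
 S  0  1  2  2  3  3  3  3  3  4  4  4
 S  0  1  2  2  3  4  4  4  4  4  4  4
 S  0  1  2  2  3  4  4  4  4  4  4  4
 Q  0  1  2  3  3  4  4  4  4  4  5  5
 L  0  1  2  3  3  4  5  5  5  5  5  6
 Z  0  1  2  3  3  4  5  5  6  6  6  6
dp[12][11] = 6. One LCS (by backtracking along matches): SLZZQL.

6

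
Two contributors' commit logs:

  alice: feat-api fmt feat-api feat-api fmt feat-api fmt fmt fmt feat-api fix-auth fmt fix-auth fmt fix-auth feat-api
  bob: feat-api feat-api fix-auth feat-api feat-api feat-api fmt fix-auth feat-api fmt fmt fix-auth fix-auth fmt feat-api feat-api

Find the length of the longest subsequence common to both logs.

Taking feat-api at alice[1]=bob[4]; then feat-api at alice[3]=bob[5]; then feat-api at alice[4]=bob[6]; then fmt at alice[5]=bob[7]; then feat-api at alice[6]=bob[9]; then fmt at alice[8]=bob[10]; then fmt at alice[9]=bob[11]; then fix-auth at alice[11]=bob[12]; then fix-auth at alice[13]=bob[13]; then fmt at alice[14]=bob[14]; then feat-api at alice[16]=bob[16] gives a common subsequence of length 11. Since dp[16][16] = 11, nothing longer is possible.

11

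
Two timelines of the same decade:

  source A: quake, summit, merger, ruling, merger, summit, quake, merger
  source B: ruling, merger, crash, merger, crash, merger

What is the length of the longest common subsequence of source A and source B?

3

Taking merger at source A[3]=source B[2]; then merger at source A[5]=source B[4]; then merger at source A[8]=source B[6] gives a common subsequence of length 3. The LCS DP gives dp[8][6] = 3, so this is optimal.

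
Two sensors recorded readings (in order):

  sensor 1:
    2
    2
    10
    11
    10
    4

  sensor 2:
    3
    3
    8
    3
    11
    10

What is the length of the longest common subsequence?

2

One common subsequence of length 2: 11 (sensor 1 #4, sensor 2 #5); then 10 (sensor 1 #5, sensor 2 #6). The LCS DP gives dp[6][6] = 2, so this is optimal.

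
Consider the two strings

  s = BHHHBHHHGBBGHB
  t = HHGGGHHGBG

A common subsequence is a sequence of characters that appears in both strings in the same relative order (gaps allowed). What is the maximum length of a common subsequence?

7

Let dp[i][j] be the LCS length of the first i characters of s and the first j characters of t. dp[i][j] = dp[i-1][j-1]+1 when the i-th and j-th characters match, else max(dp[i-1][j], dp[i][j-1]).
    ·  H  H  G  G  G  H  H  G  B  G
 ·  0  0  0  0  0  0  0  0  0  0  0
 B  0  0  0  0  0  0  0  0  0  1  1
 H  0  1  1  1  1  1  1  1  1  1  1
 H  0  1  2  2  2  2  2  2  2  2  2
 H  0  1  2  2  2  2  3  3  3  3  3
 B  0  1  2  2  2  2  3  3  3  4  4
 H  0  1  2  2  2  2  3  4  4  4  4
 H  0  1  2  2  2  2  3  4  4  4  4
 H  0  1  2  2  2  2  3  4  4  4  4
 G  0  1  2  3  3  3  3  4  5  5  5
 B  0  1  2  3  3  3  3  4  5  6  6
 B  0  1  2  3  3  3  3  4  5  6  6
 G  0  1  2  3  4  4  4  4  5  6  7
 H  0  1  2  3  4  4  5  5  5  6  7
 B  0  1  2  3  4  4  5  5  5  6  7
dp[14][10] = 7. One LCS (by backtracking along matches): HHHHGBG.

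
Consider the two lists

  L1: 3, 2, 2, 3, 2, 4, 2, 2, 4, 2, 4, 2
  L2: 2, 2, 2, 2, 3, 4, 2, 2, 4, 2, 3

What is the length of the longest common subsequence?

8

Let dp[i][j] be the LCS length of the first i values of L1 and the first j values of L2. dp[i][j] = dp[i-1][j-1]+1 when the i-th and j-th values match, else max(dp[i-1][j], dp[i][j-1]).
    ·  2  2  2  2  3  4  2  2  4  2  3
 ·  0  0  0  0  0  0  0  0  0  0  0  0
 3  0  0  0  0  0  1  1  1  1  1  1  1
 2  0  1  1  1  1  1  1  2  2  2  2  2
 2  0  1  2  2  2  2  2  2  3  3  3  3
 3  0  1  2  2  2  3  3  3  3  3  3  4
 2  0  1  2  3  3  3  3  4  4  4  4  4
 4  0  1  2  3  3  3  4  4  4  5  5  5
 2  0  1  2  3  4  4  4  5  5  5  6  6
 2  0  1  2  3  4  4  4  5  6  6  6  6
 4  0  1  2  3  4  4  5  5  6  7  7  7
 2  0  1  2  3  4  4  5  6  6  7  8  8
 4  0  1  2  3  4  4  5  6  6  7  8  8
 2  0  1  2  3  4  4  5  6  7  7  8  8
dp[12][11] = 8. One LCS (by backtracking along matches): 2, 2, 3, 4, 2, 2, 4, 2.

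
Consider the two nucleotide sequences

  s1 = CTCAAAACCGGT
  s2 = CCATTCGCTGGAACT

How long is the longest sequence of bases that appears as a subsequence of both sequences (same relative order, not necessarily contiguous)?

8

Pick C (s1 #1, s2 #1) → C (s1 #3, s2 #2) → A (s1 #4, s2 #3) → C (s1 #8, s2 #6) → C (s1 #9, s2 #8) → G (s1 #10, s2 #10) → G (s1 #11, s2 #11) → T (s1 #12, s2 #15); all 8 bases appear in both, in order. The LCS DP gives dp[12][15] = 8, so this is optimal.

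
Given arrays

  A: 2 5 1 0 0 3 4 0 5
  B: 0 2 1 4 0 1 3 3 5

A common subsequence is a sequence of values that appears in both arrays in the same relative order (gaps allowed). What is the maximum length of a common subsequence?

5

Taking 2 at A[1]=B[2], 1 at A[3]=B[3], 0 at A[4]=B[5], 3 at A[6]=B[8], 5 at A[9]=B[9] gives a common subsequence of length 5. Since dp[9][9] = 5, nothing longer is possible.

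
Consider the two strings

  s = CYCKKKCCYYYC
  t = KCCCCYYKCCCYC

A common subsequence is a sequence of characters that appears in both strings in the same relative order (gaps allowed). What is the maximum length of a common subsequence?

8

One common subsequence of length 8: C [1,2]; then C [3,3]; then C [7,4]; then C [8,5]; then Y [9,6]; then Y [10,7]; then Y [11,12]; then C [12,13]. dp[12][13] = 8 confirms this is the maximum.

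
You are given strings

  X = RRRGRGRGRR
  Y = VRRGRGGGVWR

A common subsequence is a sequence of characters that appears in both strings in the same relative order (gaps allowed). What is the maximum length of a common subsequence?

7

Match R (X #1, Y #2); then R (X #2, Y #3); then R (X #3, Y #5); then G (X #4, Y #6); then G (X #6, Y #7); then G (X #8, Y #8); then R (X #10, Y #11) — 7 characters in the same relative order in both. Since dp[10][11] = 7, nothing longer is possible.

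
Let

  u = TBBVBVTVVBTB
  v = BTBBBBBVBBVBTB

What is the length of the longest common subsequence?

Match T (u #1, v #2) → B (u #2, v #6) → B (u #3, v #7) → V (u #4, v #8) → B (u #5, v #10) → V (u #9, v #11) → B (u #10, v #12) → T (u #11, v #13) → B (u #12, v #14) — 9 characters in the same relative order in both. The LCS DP gives dp[12][14] = 9, so this is optimal.

9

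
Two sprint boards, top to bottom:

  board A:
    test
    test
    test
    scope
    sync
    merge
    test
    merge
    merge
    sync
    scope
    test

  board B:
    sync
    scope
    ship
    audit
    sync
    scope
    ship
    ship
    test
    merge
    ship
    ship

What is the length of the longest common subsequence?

4

Taking scope [4,2], then sync [5,5], then test [7,9], then merge [8,10] gives a common subsequence of length 4. dp[12][12] = 4 confirms this is the maximum.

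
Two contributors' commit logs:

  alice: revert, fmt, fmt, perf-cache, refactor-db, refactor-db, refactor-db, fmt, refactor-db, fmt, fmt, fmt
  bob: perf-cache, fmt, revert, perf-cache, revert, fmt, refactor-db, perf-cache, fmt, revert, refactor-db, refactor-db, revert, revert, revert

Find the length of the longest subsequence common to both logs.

5

One common subsequence of length 5: revert [1,5], fmt [2,6], fmt [3,9], refactor-db [5,11], refactor-db [6,12], and the DP table's final entry dp[12][15] is also 5, so no common subsequence is longer.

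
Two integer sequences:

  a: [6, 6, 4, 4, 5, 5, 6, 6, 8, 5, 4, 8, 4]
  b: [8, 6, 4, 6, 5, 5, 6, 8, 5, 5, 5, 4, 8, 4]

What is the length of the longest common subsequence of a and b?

10

One common subsequence of length 10: 6 at a[1]=b[2], 6 at a[2]=b[4], 5 at a[5]=b[5], 5 at a[6]=b[6], 6 at a[8]=b[7], 8 at a[9]=b[8], 5 at a[10]=b[11], 4 at a[11]=b[12], 8 at a[12]=b[13], 4 at a[13]=b[14], and the DP table's final entry dp[13][14] is also 10, so no common subsequence is longer.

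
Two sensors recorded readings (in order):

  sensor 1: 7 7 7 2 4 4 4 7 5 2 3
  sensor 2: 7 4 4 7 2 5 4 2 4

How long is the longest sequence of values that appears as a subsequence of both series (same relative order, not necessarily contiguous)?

6

Match 7 [3,1], 4 [6,2], 4 [7,3], 7 [8,4], 5 [9,6], 2 [10,8] — 6 values in the same relative order in both. The LCS DP gives dp[11][9] = 6, so this is optimal.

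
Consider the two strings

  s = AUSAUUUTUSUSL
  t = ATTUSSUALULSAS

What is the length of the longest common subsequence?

Taking A at s[1]=t[1], then U at s[2]=t[4], then S at s[3]=t[6], then A at s[4]=t[8], then U at s[5]=t[10], then S at s[10]=t[12], then S at s[12]=t[14] gives a common subsequence of length 7. Since dp[13][14] = 7, nothing longer is possible.

7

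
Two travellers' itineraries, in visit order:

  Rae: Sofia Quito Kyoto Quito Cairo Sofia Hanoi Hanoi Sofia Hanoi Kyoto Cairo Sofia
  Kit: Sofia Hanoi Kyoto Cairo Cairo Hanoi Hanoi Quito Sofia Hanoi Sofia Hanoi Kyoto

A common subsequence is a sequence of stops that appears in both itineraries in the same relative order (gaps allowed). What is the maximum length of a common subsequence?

8

Pick Sofia (Rae #1, Kit #1); then Kyoto (Rae #3, Kit #3); then Quito (Rae #4, Kit #8); then Sofia (Rae #6, Kit #9); then Hanoi (Rae #8, Kit #10); then Sofia (Rae #9, Kit #11); then Hanoi (Rae #10, Kit #12); then Kyoto (Rae #11, Kit #13); all 8 stops appear in both, in order, and the DP table's final entry dp[13][13] is also 8, so no common subsequence is longer.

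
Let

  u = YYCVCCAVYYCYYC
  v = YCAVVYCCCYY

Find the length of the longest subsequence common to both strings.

Taking Y [2,1], C [3,2], V [4,5], C [5,7], C [6,8], C [11,9], Y [12,10], Y [13,11] gives a common subsequence of length 8. dp[14][11] = 8 confirms this is the maximum.

8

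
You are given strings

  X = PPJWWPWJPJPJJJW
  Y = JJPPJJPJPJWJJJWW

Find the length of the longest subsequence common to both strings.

Pick P at X[1]=Y[3] → P at X[2]=Y[4] → J at X[3]=Y[6] → P at X[6]=Y[7] → J at X[8]=Y[8] → P at X[9]=Y[9] → J at X[10]=Y[10] → J at X[12]=Y[12] → J at X[13]=Y[13] → J at X[14]=Y[14] → W at X[15]=Y[16]; all 11 characters appear in both, in order. The LCS DP gives dp[15][16] = 11, so this is optimal.

11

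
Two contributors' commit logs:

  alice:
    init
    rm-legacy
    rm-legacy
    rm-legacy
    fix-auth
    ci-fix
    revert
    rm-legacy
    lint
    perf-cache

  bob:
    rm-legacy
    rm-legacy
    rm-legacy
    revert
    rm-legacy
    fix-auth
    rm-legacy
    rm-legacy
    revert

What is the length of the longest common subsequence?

Match rm-legacy [2,2]; then rm-legacy [3,3]; then rm-legacy [4,5]; then fix-auth [5,6]; then revert [7,9] — 5 commits in the same relative order in both, and the DP table's final entry dp[10][9] is also 5, so no common subsequence is longer.

5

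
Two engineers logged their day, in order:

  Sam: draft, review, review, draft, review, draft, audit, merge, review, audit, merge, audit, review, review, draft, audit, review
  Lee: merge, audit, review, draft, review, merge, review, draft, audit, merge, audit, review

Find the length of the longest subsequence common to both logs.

9

Taking review [3,3], then draft [4,4], then review [5,5], then merge [8,6], then review [9,7], then audit [10,9], then merge [11,10], then audit [16,11], then review [17,12] gives a common subsequence of length 9. Since dp[17][12] = 9, nothing longer is possible.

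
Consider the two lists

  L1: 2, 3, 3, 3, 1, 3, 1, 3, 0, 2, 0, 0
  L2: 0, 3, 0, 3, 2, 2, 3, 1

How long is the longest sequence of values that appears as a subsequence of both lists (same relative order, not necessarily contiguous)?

4

One common subsequence of length 4: 3 (L1 #2, L2 #2), 3 (L1 #3, L2 #4), 3 (L1 #6, L2 #7), 1 (L1 #7, L2 #8). Since dp[12][8] = 4, nothing longer is possible.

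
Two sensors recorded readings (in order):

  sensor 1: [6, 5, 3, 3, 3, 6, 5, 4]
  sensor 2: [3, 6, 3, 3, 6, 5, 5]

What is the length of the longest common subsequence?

Match 6 at sensor 1[1]=sensor 2[2]; then 3 at sensor 1[4]=sensor 2[3]; then 3 at sensor 1[5]=sensor 2[4]; then 6 at sensor 1[6]=sensor 2[5]; then 5 at sensor 1[7]=sensor 2[7] — 5 values in the same relative order in both. Since dp[8][7] = 5, nothing longer is possible.

5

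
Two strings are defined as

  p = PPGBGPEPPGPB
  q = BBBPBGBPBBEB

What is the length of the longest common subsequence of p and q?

6

Let dp[i][j] be the LCS length of the first i characters of p and the first j characters of q. dp[i][j] = dp[i-1][j-1]+1 when the i-th and j-th characters match, else max(dp[i-1][j], dp[i][j-1]).
    ·  B  B  B  P  B  G  B  P  B  B  E  B
 ·  0  0  0  0  0  0  0  0  0  0  0  0  0
 P  0  0  0  0  1  1  1  1  1  1  1  1  1
 P  0  0  0  0  1  1  1  1  2  2  2  2  2
 G  0  0  0  0  1  1  2  2  2  2  2  2  2
 B  0  1  1  1  1  2  2  3  3  3  3  3  3
 G  0  1  1  1  1  2  3  3  3  3  3  3  3
 P  0  1  1  1  2  2  3  3  4  4  4  4  4
 E  0  1  1  1  2  2  3  3  4  4  4  5  5
 P  0  1  1  1  2  2  3  3  4  4  4  5  5
 P  0  1  1  1  2  2  3  3  4  4  4  5  5
 G  0  1  1  1  2  2  3  3  4  4  4  5  5
 P  0  1  1  1  2  2  3  3  4  4  4  5  5
 B  0  1  2  2  2  3  3  4  4  5  5  5  6
dp[12][12] = 6. One LCS (by backtracking along matches): PGBPEB.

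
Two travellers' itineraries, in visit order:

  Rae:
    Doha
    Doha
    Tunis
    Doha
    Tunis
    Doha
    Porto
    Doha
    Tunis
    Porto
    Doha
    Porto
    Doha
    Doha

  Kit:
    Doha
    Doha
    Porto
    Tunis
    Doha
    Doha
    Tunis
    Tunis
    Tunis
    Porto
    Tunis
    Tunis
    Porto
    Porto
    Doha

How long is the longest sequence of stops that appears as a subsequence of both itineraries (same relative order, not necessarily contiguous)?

Taking Doha (Rae #1, Kit #1), then Doha (Rae #2, Kit #2), then Tunis (Rae #3, Kit #4), then Doha (Rae #4, Kit #6), then Tunis (Rae #5, Kit #9), then Porto (Rae #7, Kit #10), then Tunis (Rae #9, Kit #12), then Porto (Rae #10, Kit #13), then Porto (Rae #12, Kit #14), then Doha (Rae #14, Kit #15) gives a common subsequence of length 10. dp[14][15] = 10 confirms this is the maximum.

10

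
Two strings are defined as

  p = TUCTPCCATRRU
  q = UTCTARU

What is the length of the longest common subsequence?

Match T [1,2], then C [3,3], then T [4,4], then A [8,5], then R [11,6], then U [12,7] — 6 characters in the same relative order in both. dp[12][7] = 6 confirms this is the maximum.

6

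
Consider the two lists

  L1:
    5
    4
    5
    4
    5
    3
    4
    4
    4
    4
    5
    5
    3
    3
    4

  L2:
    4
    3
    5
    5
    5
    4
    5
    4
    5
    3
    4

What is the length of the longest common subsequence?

8

Pick 5 (L1 #1, L2 #4) → 5 (L1 #3, L2 #5) → 4 (L1 #4, L2 #6) → 5 (L1 #5, L2 #7) → 4 (L1 #10, L2 #8) → 5 (L1 #12, L2 #9) → 3 (L1 #14, L2 #10) → 4 (L1 #15, L2 #11); all 8 values appear in both, in order. dp[15][11] = 8 confirms this is the maximum.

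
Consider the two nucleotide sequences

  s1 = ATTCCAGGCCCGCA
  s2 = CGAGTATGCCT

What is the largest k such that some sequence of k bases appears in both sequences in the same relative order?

6

Taking A at s1[1]=s2[3], T at s1[2]=s2[5], T at s1[3]=s2[7], G at s1[8]=s2[8], C at s1[9]=s2[9], C at s1[10]=s2[10] gives a common subsequence of length 6, and the DP table's final entry dp[14][11] is also 6, so no common subsequence is longer.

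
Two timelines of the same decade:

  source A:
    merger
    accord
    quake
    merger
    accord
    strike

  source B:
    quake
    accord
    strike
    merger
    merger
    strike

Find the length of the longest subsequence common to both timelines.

Match merger [1,4] → merger [4,5] → strike [6,6] — 3 events in the same relative order in both. The LCS DP gives dp[6][6] = 3, so this is optimal.

3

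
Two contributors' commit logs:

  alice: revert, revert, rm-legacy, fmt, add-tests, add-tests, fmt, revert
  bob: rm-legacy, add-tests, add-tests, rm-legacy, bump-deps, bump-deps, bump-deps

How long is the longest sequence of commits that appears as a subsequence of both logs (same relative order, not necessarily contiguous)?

Match rm-legacy at alice[3]=bob[1], then add-tests at alice[5]=bob[2], then add-tests at alice[6]=bob[3] — 3 commits in the same relative order in both. dp[8][7] = 3 confirms this is the maximum.

3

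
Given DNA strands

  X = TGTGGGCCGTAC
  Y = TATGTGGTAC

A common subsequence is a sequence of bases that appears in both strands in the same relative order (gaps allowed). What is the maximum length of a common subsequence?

Match T at X[1]=Y[3]; then G at X[2]=Y[4]; then T at X[3]=Y[5]; then G at X[6]=Y[6]; then G at X[9]=Y[7]; then T at X[10]=Y[8]; then A at X[11]=Y[9]; then C at X[12]=Y[10] — 8 bases in the same relative order in both. dp[12][10] = 8 confirms this is the maximum.

8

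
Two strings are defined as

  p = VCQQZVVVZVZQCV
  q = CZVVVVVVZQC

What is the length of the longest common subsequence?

Pick C (p #2, q #1); then Z (p #5, q #2); then V (p #6, q #5); then V (p #7, q #6); then V (p #8, q #7); then V (p #10, q #8); then Z (p #11, q #9); then Q (p #12, q #10); then C (p #13, q #11); all 9 characters appear in both, in order, and the DP table's final entry dp[14][11] is also 9, so no common subsequence is longer.

9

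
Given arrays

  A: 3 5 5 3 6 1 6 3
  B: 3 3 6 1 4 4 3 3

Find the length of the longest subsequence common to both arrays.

5

Match 3 [1,1], 3 [4,2], 6 [5,3], 1 [6,4], 3 [8,8] — 5 values in the same relative order in both. Since dp[8][8] = 5, nothing longer is possible.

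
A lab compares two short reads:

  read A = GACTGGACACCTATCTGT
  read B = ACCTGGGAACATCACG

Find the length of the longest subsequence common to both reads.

Taking A at read A[2]=read B[1] → C at read A[3]=read B[3] → T at read A[4]=read B[4] → G at read A[5]=read B[6] → G at read A[6]=read B[7] → A at read A[7]=read B[9] → C at read A[8]=read B[10] → A at read A[9]=read B[11] → C at read A[11]=read B[13] → A at read A[13]=read B[14] → C at read A[15]=read B[15] → G at read A[17]=read B[16] gives a common subsequence of length 12. dp[18][16] = 12 confirms this is the maximum.

12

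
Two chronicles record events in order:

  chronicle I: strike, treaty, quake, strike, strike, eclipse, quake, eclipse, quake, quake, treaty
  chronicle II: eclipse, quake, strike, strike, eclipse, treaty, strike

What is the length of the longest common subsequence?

Pick quake at chronicle I[3]=chronicle II[2], then strike at chronicle I[4]=chronicle II[3], then strike at chronicle I[5]=chronicle II[4], then eclipse at chronicle I[8]=chronicle II[5], then treaty at chronicle I[11]=chronicle II[6]; all 5 events appear in both, in order. The LCS DP gives dp[11][7] = 5, so this is optimal.

5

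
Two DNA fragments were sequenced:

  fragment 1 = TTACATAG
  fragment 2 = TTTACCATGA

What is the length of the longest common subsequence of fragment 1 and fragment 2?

7

Taking T (fragment 1 #1, fragment 2 #2), then T (fragment 1 #2, fragment 2 #3), then A (fragment 1 #3, fragment 2 #4), then C (fragment 1 #4, fragment 2 #6), then A (fragment 1 #5, fragment 2 #7), then T (fragment 1 #6, fragment 2 #8), then A (fragment 1 #7, fragment 2 #10) gives a common subsequence of length 7. Since dp[8][10] = 7, nothing longer is possible.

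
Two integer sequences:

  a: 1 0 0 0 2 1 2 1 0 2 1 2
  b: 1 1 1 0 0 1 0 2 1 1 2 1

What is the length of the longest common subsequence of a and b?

Pick 1 at a[1]=b[3]; then 0 at a[2]=b[4]; then 0 at a[3]=b[5]; then 0 at a[4]=b[7]; then 2 at a[5]=b[8]; then 1 at a[6]=b[9]; then 1 at a[8]=b[10]; then 2 at a[10]=b[11]; then 1 at a[11]=b[12]; all 9 values appear in both, in order, and the DP table's final entry dp[12][12] is also 9, so no common subsequence is longer.

9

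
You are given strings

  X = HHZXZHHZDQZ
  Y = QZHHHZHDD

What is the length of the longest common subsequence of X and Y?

Pick H [1,4], H [2,5], Z [5,6], H [6,7], D [9,9]; all 5 characters appear in both, in order. The LCS DP gives dp[11][9] = 5, so this is optimal.

5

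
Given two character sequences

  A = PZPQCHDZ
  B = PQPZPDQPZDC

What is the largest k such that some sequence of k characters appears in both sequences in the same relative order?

One common subsequence of length 5: P (A #1, B #3), then Z (A #2, B #4), then P (A #3, B #5), then Q (A #4, B #7), then C (A #5, B #11). The LCS DP gives dp[8][11] = 5, so this is optimal.

5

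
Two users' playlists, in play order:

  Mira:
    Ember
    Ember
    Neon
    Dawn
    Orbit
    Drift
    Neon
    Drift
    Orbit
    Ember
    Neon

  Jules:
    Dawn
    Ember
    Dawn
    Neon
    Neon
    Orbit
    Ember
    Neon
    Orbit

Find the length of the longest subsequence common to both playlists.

6

Pick Ember [1,2]; then Neon [3,4]; then Neon [7,5]; then Orbit [9,6]; then Ember [10,7]; then Neon [11,8]; all 6 songs appear in both, in order. The LCS DP gives dp[11][9] = 6, so this is optimal.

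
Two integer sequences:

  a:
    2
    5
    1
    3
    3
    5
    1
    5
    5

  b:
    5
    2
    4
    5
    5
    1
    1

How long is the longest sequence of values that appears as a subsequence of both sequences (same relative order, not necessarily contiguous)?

4

Taking 2 [1,2] → 5 [2,5] → 1 [3,6] → 1 [7,7] gives a common subsequence of length 4. dp[9][7] = 4 confirms this is the maximum.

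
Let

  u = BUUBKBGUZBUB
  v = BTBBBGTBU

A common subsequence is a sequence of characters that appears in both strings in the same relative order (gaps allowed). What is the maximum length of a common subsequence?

6

Pick B (u #1, v #3); then B (u #4, v #4); then B (u #6, v #5); then G (u #7, v #6); then B (u #10, v #8); then U (u #11, v #9); all 6 characters appear in both, in order. Since dp[12][9] = 6, nothing longer is possible.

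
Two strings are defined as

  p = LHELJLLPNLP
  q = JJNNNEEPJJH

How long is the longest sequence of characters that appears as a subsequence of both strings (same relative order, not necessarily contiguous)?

3

One common subsequence of length 3: J (p #5, q #2), then N (p #9, q #5), then P (p #11, q #8), and the DP table's final entry dp[11][11] is also 3, so no common subsequence is longer.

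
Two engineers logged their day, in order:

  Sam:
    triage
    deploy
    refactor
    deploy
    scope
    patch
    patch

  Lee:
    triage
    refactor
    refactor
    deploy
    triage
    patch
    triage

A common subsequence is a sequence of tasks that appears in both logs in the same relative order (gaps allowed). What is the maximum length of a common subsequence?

4

Match triage [1,1], then refactor [3,3], then deploy [4,4], then patch [6,6] — 4 tasks in the same relative order in both. dp[7][7] = 4 confirms this is the maximum.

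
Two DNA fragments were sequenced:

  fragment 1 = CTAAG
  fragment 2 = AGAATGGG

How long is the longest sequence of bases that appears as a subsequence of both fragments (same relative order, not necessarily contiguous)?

3

Match A (fragment 1 #3, fragment 2 #3) → A (fragment 1 #4, fragment 2 #4) → G (fragment 1 #5, fragment 2 #8) — 3 bases in the same relative order in both. dp[5][8] = 3 confirms this is the maximum.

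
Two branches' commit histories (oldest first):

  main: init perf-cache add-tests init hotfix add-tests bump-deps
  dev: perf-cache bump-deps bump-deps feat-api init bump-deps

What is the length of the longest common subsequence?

3

One common subsequence of length 3: perf-cache at main[2]=dev[1], init at main[4]=dev[5], bump-deps at main[7]=dev[6]. Since dp[7][6] = 3, nothing longer is possible.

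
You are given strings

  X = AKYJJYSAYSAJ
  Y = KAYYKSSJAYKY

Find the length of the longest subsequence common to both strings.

Pick A at X[1]=Y[2]; then Y at X[3]=Y[3]; then Y at X[6]=Y[4]; then S at X[7]=Y[7]; then A at X[8]=Y[9]; then Y at X[9]=Y[12]; all 6 characters appear in both, in order. The LCS DP gives dp[12][12] = 6, so this is optimal.

6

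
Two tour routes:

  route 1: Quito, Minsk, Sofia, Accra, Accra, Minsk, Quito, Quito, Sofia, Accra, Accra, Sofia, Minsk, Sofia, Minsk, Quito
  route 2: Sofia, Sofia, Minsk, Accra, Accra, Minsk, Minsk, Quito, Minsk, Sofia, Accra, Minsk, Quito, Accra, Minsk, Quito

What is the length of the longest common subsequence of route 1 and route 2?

10

Taking Minsk at route 1[2]=route 2[3], Accra at route 1[4]=route 2[4], Accra at route 1[5]=route 2[5], Minsk at route 1[6]=route 2[7], Quito at route 1[7]=route 2[8], Sofia at route 1[9]=route 2[10], Accra at route 1[10]=route 2[11], Accra at route 1[11]=route 2[14], Minsk at route 1[15]=route 2[15], Quito at route 1[16]=route 2[16] gives a common subsequence of length 10. The LCS DP gives dp[16][16] = 10, so this is optimal.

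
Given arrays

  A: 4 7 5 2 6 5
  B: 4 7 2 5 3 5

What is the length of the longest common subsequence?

Let dp[i][j] be the LCS length of the first i values of A and the first j values of B. dp[i][j] = dp[i-1][j-1]+1 when the i-th and j-th values match, else max(dp[i-1][j], dp[i][j-1]).
    ·  4  7  2  5  3  5
 ·  0  0  0  0  0  0  0
 4  0  1  1  1  1  1  1
 7  0  1  2  2  2  2  2
 5  0  1  2  2  3  3  3
 2  0  1  2  3  3  3  3
 6  0  1  2  3  3  3  3
 5  0  1  2  3  4  4  4
dp[6][6] = 4. One LCS (by backtracking along matches): 4, 7, 5, 5.

4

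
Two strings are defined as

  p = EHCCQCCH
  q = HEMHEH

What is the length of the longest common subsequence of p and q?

3

Match E (p #1, q #2), then H (p #2, q #4), then H (p #8, q #6) — 3 characters in the same relative order in both. dp[8][6] = 3 confirms this is the maximum.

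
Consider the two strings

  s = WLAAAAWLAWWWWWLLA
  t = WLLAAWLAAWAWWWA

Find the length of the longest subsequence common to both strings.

One common subsequence of length 12: W at s[1]=t[1] → L at s[2]=t[3] → A at s[3]=t[4] → A at s[4]=t[5] → A at s[5]=t[8] → A at s[6]=t[9] → W at s[7]=t[10] → A at s[9]=t[11] → W at s[12]=t[12] → W at s[13]=t[13] → W at s[14]=t[14] → A at s[17]=t[15]. dp[17][15] = 12 confirms this is the maximum.

12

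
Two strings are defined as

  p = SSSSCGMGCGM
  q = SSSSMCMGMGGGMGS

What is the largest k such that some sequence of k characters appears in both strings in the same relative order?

10

One common subsequence of length 10: S [1,1], S [2,2], S [3,3], S [4,4], C [5,6], G [6,8], M [7,9], G [8,11], G [10,12], M [11,13], and the DP table's final entry dp[11][15] is also 10, so no common subsequence is longer.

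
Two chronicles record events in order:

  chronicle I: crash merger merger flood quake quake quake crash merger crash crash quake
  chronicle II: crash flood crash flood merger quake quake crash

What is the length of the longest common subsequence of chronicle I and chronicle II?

5

Match crash at chronicle I[1]=chronicle II[3], then merger at chronicle I[3]=chronicle II[5], then quake at chronicle I[6]=chronicle II[6], then quake at chronicle I[7]=chronicle II[7], then crash at chronicle I[11]=chronicle II[8] — 5 events in the same relative order in both. Since dp[12][8] = 5, nothing longer is possible.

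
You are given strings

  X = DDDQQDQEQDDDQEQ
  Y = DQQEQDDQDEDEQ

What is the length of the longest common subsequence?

10

One common subsequence of length 10: D (X #3, Y #1); then Q (X #5, Y #2); then Q (X #7, Y #3); then E (X #8, Y #4); then Q (X #9, Y #5); then D (X #10, Y #7); then D (X #11, Y #9); then D (X #12, Y #11); then E (X #14, Y #12); then Q (X #15, Y #13). Since dp[15][13] = 10, nothing longer is possible.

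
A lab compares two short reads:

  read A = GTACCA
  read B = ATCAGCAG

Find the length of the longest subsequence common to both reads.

Match T [2,2] → A [3,4] → C [5,6] → A [6,7] — 4 bases in the same relative order in both. The LCS DP gives dp[6][8] = 4, so this is optimal.

4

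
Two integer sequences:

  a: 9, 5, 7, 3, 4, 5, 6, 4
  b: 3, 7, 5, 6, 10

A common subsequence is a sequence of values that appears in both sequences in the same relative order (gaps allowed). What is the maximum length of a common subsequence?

3

Taking 7 at a[3]=b[2] → 5 at a[6]=b[3] → 6 at a[7]=b[4] gives a common subsequence of length 3. The LCS DP gives dp[8][5] = 3, so this is optimal.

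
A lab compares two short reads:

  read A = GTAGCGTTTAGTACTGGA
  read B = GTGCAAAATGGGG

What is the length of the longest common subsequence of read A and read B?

9

Pick G [1,1], then T [2,2], then G [4,3], then C [5,4], then A [10,7], then A [13,8], then T [15,9], then G [16,12], then G [17,13]; all 9 bases appear in both, in order, and the DP table's final entry dp[18][13] is also 9, so no common subsequence is longer.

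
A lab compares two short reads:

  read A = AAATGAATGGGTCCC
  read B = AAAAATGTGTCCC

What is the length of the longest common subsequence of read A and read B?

Taking A at read A[1]=read B[1] → A at read A[2]=read B[2] → A at read A[3]=read B[3] → A at read A[6]=read B[4] → A at read A[7]=read B[5] → T at read A[8]=read B[6] → G at read A[9]=read B[7] → G at read A[11]=read B[9] → T at read A[12]=read B[10] → C at read A[13]=read B[11] → C at read A[14]=read B[12] → C at read A[15]=read B[13] gives a common subsequence of length 12. dp[15][13] = 12 confirms this is the maximum.

12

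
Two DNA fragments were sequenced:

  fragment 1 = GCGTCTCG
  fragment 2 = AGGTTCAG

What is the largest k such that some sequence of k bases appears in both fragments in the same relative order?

Taking G at fragment 1[1]=fragment 2[2], G at fragment 1[3]=fragment 2[3], T at fragment 1[4]=fragment 2[4], T at fragment 1[6]=fragment 2[5], C at fragment 1[7]=fragment 2[6], G at fragment 1[8]=fragment 2[8] gives a common subsequence of length 6, and the DP table's final entry dp[8][8] is also 6, so no common subsequence is longer.

6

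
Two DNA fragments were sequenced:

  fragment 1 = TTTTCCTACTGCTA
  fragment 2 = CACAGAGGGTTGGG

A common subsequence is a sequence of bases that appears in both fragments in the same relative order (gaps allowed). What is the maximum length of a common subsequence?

Pick C (fragment 1 #5, fragment 2 #1) → C (fragment 1 #6, fragment 2 #3) → T (fragment 1 #7, fragment 2 #10) → T (fragment 1 #10, fragment 2 #11) → G (fragment 1 #11, fragment 2 #14); all 5 bases appear in both, in order. The LCS DP gives dp[14][14] = 5, so this is optimal.

5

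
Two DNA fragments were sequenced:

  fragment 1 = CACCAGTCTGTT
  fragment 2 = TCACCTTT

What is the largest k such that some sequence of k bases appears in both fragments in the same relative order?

Taking C at fragment 1[1]=fragment 2[2], then A at fragment 1[2]=fragment 2[3], then C at fragment 1[4]=fragment 2[4], then C at fragment 1[8]=fragment 2[5], then T at fragment 1[9]=fragment 2[6], then T at fragment 1[11]=fragment 2[7], then T at fragment 1[12]=fragment 2[8] gives a common subsequence of length 7. The LCS DP gives dp[12][8] = 7, so this is optimal.

7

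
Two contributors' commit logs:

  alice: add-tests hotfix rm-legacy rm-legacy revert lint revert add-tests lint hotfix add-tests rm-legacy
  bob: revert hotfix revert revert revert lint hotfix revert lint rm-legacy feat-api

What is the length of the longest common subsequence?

6

Pick hotfix at alice[2]=bob[2], revert at alice[5]=bob[5], lint at alice[6]=bob[6], revert at alice[7]=bob[8], lint at alice[9]=bob[9], rm-legacy at alice[12]=bob[10]; all 6 commits appear in both, in order. The LCS DP gives dp[12][11] = 6, so this is optimal.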